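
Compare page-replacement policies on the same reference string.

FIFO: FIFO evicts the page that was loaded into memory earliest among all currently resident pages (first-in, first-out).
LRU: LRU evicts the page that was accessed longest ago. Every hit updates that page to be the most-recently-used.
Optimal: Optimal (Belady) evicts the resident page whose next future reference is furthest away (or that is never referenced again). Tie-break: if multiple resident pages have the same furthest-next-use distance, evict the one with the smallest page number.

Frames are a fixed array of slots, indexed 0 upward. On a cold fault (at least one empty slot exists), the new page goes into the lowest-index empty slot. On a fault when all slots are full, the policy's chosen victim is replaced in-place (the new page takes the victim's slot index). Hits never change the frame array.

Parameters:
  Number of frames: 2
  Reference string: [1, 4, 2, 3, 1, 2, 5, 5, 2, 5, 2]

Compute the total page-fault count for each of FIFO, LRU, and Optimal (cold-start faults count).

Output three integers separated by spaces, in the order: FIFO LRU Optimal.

--- FIFO ---
  step 0: ref 1 -> FAULT, frames=[1,-] (faults so far: 1)
  step 1: ref 4 -> FAULT, frames=[1,4] (faults so far: 2)
  step 2: ref 2 -> FAULT, evict 1, frames=[2,4] (faults so far: 3)
  step 3: ref 3 -> FAULT, evict 4, frames=[2,3] (faults so far: 4)
  step 4: ref 1 -> FAULT, evict 2, frames=[1,3] (faults so far: 5)
  step 5: ref 2 -> FAULT, evict 3, frames=[1,2] (faults so far: 6)
  step 6: ref 5 -> FAULT, evict 1, frames=[5,2] (faults so far: 7)
  step 7: ref 5 -> HIT, frames=[5,2] (faults so far: 7)
  step 8: ref 2 -> HIT, frames=[5,2] (faults so far: 7)
  step 9: ref 5 -> HIT, frames=[5,2] (faults so far: 7)
  step 10: ref 2 -> HIT, frames=[5,2] (faults so far: 7)
  FIFO total faults: 7
--- LRU ---
  step 0: ref 1 -> FAULT, frames=[1,-] (faults so far: 1)
  step 1: ref 4 -> FAULT, frames=[1,4] (faults so far: 2)
  step 2: ref 2 -> FAULT, evict 1, frames=[2,4] (faults so far: 3)
  step 3: ref 3 -> FAULT, evict 4, frames=[2,3] (faults so far: 4)
  step 4: ref 1 -> FAULT, evict 2, frames=[1,3] (faults so far: 5)
  step 5: ref 2 -> FAULT, evict 3, frames=[1,2] (faults so far: 6)
  step 6: ref 5 -> FAULT, evict 1, frames=[5,2] (faults so far: 7)
  step 7: ref 5 -> HIT, frames=[5,2] (faults so far: 7)
  step 8: ref 2 -> HIT, frames=[5,2] (faults so far: 7)
  step 9: ref 5 -> HIT, frames=[5,2] (faults so far: 7)
  step 10: ref 2 -> HIT, frames=[5,2] (faults so far: 7)
  LRU total faults: 7
--- Optimal ---
  step 0: ref 1 -> FAULT, frames=[1,-] (faults so far: 1)
  step 1: ref 4 -> FAULT, frames=[1,4] (faults so far: 2)
  step 2: ref 2 -> FAULT, evict 4, frames=[1,2] (faults so far: 3)
  step 3: ref 3 -> FAULT, evict 2, frames=[1,3] (faults so far: 4)
  step 4: ref 1 -> HIT, frames=[1,3] (faults so far: 4)
  step 5: ref 2 -> FAULT, evict 1, frames=[2,3] (faults so far: 5)
  step 6: ref 5 -> FAULT, evict 3, frames=[2,5] (faults so far: 6)
  step 7: ref 5 -> HIT, frames=[2,5] (faults so far: 6)
  step 8: ref 2 -> HIT, frames=[2,5] (faults so far: 6)
  step 9: ref 5 -> HIT, frames=[2,5] (faults so far: 6)
  step 10: ref 2 -> HIT, frames=[2,5] (faults so far: 6)
  Optimal total faults: 6

Answer: 7 7 6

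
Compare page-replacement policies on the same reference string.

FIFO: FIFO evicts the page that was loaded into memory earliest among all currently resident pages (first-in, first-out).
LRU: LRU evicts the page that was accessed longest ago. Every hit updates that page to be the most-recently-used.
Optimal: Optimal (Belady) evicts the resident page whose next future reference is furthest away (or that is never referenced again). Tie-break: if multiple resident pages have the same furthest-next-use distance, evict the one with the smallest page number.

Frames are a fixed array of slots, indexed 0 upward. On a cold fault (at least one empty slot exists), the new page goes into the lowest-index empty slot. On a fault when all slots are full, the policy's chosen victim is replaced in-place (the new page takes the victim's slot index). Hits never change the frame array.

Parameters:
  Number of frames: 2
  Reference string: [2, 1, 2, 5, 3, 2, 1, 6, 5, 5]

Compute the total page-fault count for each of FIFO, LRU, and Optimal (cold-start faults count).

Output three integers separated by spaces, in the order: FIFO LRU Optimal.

Answer: 8 8 7

Derivation:
--- FIFO ---
  step 0: ref 2 -> FAULT, frames=[2,-] (faults so far: 1)
  step 1: ref 1 -> FAULT, frames=[2,1] (faults so far: 2)
  step 2: ref 2 -> HIT, frames=[2,1] (faults so far: 2)
  step 3: ref 5 -> FAULT, evict 2, frames=[5,1] (faults so far: 3)
  step 4: ref 3 -> FAULT, evict 1, frames=[5,3] (faults so far: 4)
  step 5: ref 2 -> FAULT, evict 5, frames=[2,3] (faults so far: 5)
  step 6: ref 1 -> FAULT, evict 3, frames=[2,1] (faults so far: 6)
  step 7: ref 6 -> FAULT, evict 2, frames=[6,1] (faults so far: 7)
  step 8: ref 5 -> FAULT, evict 1, frames=[6,5] (faults so far: 8)
  step 9: ref 5 -> HIT, frames=[6,5] (faults so far: 8)
  FIFO total faults: 8
--- LRU ---
  step 0: ref 2 -> FAULT, frames=[2,-] (faults so far: 1)
  step 1: ref 1 -> FAULT, frames=[2,1] (faults so far: 2)
  step 2: ref 2 -> HIT, frames=[2,1] (faults so far: 2)
  step 3: ref 5 -> FAULT, evict 1, frames=[2,5] (faults so far: 3)
  step 4: ref 3 -> FAULT, evict 2, frames=[3,5] (faults so far: 4)
  step 5: ref 2 -> FAULT, evict 5, frames=[3,2] (faults so far: 5)
  step 6: ref 1 -> FAULT, evict 3, frames=[1,2] (faults so far: 6)
  step 7: ref 6 -> FAULT, evict 2, frames=[1,6] (faults so far: 7)
  step 8: ref 5 -> FAULT, evict 1, frames=[5,6] (faults so far: 8)
  step 9: ref 5 -> HIT, frames=[5,6] (faults so far: 8)
  LRU total faults: 8
--- Optimal ---
  step 0: ref 2 -> FAULT, frames=[2,-] (faults so far: 1)
  step 1: ref 1 -> FAULT, frames=[2,1] (faults so far: 2)
  step 2: ref 2 -> HIT, frames=[2,1] (faults so far: 2)
  step 3: ref 5 -> FAULT, evict 1, frames=[2,5] (faults so far: 3)
  step 4: ref 3 -> FAULT, evict 5, frames=[2,3] (faults so far: 4)
  step 5: ref 2 -> HIT, frames=[2,3] (faults so far: 4)
  step 6: ref 1 -> FAULT, evict 2, frames=[1,3] (faults so far: 5)
  step 7: ref 6 -> FAULT, evict 1, frames=[6,3] (faults so far: 6)
  step 8: ref 5 -> FAULT, evict 3, frames=[6,5] (faults so far: 7)
  step 9: ref 5 -> HIT, frames=[6,5] (faults so far: 7)
  Optimal total faults: 7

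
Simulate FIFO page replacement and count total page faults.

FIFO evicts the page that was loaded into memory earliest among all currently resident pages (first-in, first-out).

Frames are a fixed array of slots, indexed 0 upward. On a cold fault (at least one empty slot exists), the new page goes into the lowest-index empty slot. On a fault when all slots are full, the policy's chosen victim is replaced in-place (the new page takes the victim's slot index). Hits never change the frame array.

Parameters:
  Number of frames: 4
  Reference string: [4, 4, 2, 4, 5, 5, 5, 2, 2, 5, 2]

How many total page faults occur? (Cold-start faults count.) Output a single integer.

Step 0: ref 4 → FAULT, frames=[4,-,-,-]
Step 1: ref 4 → HIT, frames=[4,-,-,-]
Step 2: ref 2 → FAULT, frames=[4,2,-,-]
Step 3: ref 4 → HIT, frames=[4,2,-,-]
Step 4: ref 5 → FAULT, frames=[4,2,5,-]
Step 5: ref 5 → HIT, frames=[4,2,5,-]
Step 6: ref 5 → HIT, frames=[4,2,5,-]
Step 7: ref 2 → HIT, frames=[4,2,5,-]
Step 8: ref 2 → HIT, frames=[4,2,5,-]
Step 9: ref 5 → HIT, frames=[4,2,5,-]
Step 10: ref 2 → HIT, frames=[4,2,5,-]
Total faults: 3

Answer: 3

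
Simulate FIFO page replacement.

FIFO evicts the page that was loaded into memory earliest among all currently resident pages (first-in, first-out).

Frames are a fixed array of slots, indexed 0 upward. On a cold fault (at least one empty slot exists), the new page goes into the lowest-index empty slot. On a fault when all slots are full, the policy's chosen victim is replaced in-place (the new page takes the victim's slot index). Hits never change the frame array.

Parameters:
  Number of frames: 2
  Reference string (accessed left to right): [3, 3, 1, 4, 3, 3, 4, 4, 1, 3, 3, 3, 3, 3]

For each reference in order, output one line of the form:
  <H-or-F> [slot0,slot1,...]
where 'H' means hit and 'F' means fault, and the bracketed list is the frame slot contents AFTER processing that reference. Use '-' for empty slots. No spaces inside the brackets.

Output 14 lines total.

F [3,-]
H [3,-]
F [3,1]
F [4,1]
F [4,3]
H [4,3]
H [4,3]
H [4,3]
F [1,3]
H [1,3]
H [1,3]
H [1,3]
H [1,3]
H [1,3]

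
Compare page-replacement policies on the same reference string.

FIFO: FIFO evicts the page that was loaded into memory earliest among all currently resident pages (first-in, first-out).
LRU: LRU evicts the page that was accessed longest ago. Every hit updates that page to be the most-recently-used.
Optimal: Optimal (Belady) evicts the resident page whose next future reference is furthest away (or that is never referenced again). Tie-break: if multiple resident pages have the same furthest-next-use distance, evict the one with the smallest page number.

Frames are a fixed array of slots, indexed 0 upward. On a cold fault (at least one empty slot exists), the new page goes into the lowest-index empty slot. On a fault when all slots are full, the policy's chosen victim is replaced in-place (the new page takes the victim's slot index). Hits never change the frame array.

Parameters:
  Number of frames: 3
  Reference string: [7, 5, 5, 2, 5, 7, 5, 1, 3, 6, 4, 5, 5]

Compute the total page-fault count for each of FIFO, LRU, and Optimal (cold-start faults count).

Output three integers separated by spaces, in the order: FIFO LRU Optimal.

--- FIFO ---
  step 0: ref 7 -> FAULT, frames=[7,-,-] (faults so far: 1)
  step 1: ref 5 -> FAULT, frames=[7,5,-] (faults so far: 2)
  step 2: ref 5 -> HIT, frames=[7,5,-] (faults so far: 2)
  step 3: ref 2 -> FAULT, frames=[7,5,2] (faults so far: 3)
  step 4: ref 5 -> HIT, frames=[7,5,2] (faults so far: 3)
  step 5: ref 7 -> HIT, frames=[7,5,2] (faults so far: 3)
  step 6: ref 5 -> HIT, frames=[7,5,2] (faults so far: 3)
  step 7: ref 1 -> FAULT, evict 7, frames=[1,5,2] (faults so far: 4)
  step 8: ref 3 -> FAULT, evict 5, frames=[1,3,2] (faults so far: 5)
  step 9: ref 6 -> FAULT, evict 2, frames=[1,3,6] (faults so far: 6)
  step 10: ref 4 -> FAULT, evict 1, frames=[4,3,6] (faults so far: 7)
  step 11: ref 5 -> FAULT, evict 3, frames=[4,5,6] (faults so far: 8)
  step 12: ref 5 -> HIT, frames=[4,5,6] (faults so far: 8)
  FIFO total faults: 8
--- LRU ---
  step 0: ref 7 -> FAULT, frames=[7,-,-] (faults so far: 1)
  step 1: ref 5 -> FAULT, frames=[7,5,-] (faults so far: 2)
  step 2: ref 5 -> HIT, frames=[7,5,-] (faults so far: 2)
  step 3: ref 2 -> FAULT, frames=[7,5,2] (faults so far: 3)
  step 4: ref 5 -> HIT, frames=[7,5,2] (faults so far: 3)
  step 5: ref 7 -> HIT, frames=[7,5,2] (faults so far: 3)
  step 6: ref 5 -> HIT, frames=[7,5,2] (faults so far: 3)
  step 7: ref 1 -> FAULT, evict 2, frames=[7,5,1] (faults so far: 4)
  step 8: ref 3 -> FAULT, evict 7, frames=[3,5,1] (faults so far: 5)
  step 9: ref 6 -> FAULT, evict 5, frames=[3,6,1] (faults so far: 6)
  step 10: ref 4 -> FAULT, evict 1, frames=[3,6,4] (faults so far: 7)
  step 11: ref 5 -> FAULT, evict 3, frames=[5,6,4] (faults so far: 8)
  step 12: ref 5 -> HIT, frames=[5,6,4] (faults so far: 8)
  LRU total faults: 8
--- Optimal ---
  step 0: ref 7 -> FAULT, frames=[7,-,-] (faults so far: 1)
  step 1: ref 5 -> FAULT, frames=[7,5,-] (faults so far: 2)
  step 2: ref 5 -> HIT, frames=[7,5,-] (faults so far: 2)
  step 3: ref 2 -> FAULT, frames=[7,5,2] (faults so far: 3)
  step 4: ref 5 -> HIT, frames=[7,5,2] (faults so far: 3)
  step 5: ref 7 -> HIT, frames=[7,5,2] (faults so far: 3)
  step 6: ref 5 -> HIT, frames=[7,5,2] (faults so far: 3)
  step 7: ref 1 -> FAULT, evict 2, frames=[7,5,1] (faults so far: 4)
  step 8: ref 3 -> FAULT, evict 1, frames=[7,5,3] (faults so far: 5)
  step 9: ref 6 -> FAULT, evict 3, frames=[7,5,6] (faults so far: 6)
  step 10: ref 4 -> FAULT, evict 6, frames=[7,5,4] (faults so far: 7)
  step 11: ref 5 -> HIT, frames=[7,5,4] (faults so far: 7)
  step 12: ref 5 -> HIT, frames=[7,5,4] (faults so far: 7)
  Optimal total faults: 7

Answer: 8 8 7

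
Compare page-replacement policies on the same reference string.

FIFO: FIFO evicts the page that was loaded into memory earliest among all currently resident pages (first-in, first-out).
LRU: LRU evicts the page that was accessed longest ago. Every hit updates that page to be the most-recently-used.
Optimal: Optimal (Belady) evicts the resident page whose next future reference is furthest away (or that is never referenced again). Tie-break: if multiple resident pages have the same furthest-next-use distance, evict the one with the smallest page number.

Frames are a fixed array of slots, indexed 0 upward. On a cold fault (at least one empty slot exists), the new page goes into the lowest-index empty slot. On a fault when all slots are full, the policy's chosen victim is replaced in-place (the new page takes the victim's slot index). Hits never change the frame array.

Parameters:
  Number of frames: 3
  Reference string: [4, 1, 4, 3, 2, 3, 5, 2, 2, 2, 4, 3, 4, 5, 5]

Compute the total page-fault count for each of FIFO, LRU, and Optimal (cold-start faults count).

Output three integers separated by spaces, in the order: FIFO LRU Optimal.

--- FIFO ---
  step 0: ref 4 -> FAULT, frames=[4,-,-] (faults so far: 1)
  step 1: ref 1 -> FAULT, frames=[4,1,-] (faults so far: 2)
  step 2: ref 4 -> HIT, frames=[4,1,-] (faults so far: 2)
  step 3: ref 3 -> FAULT, frames=[4,1,3] (faults so far: 3)
  step 4: ref 2 -> FAULT, evict 4, frames=[2,1,3] (faults so far: 4)
  step 5: ref 3 -> HIT, frames=[2,1,3] (faults so far: 4)
  step 6: ref 5 -> FAULT, evict 1, frames=[2,5,3] (faults so far: 5)
  step 7: ref 2 -> HIT, frames=[2,5,3] (faults so far: 5)
  step 8: ref 2 -> HIT, frames=[2,5,3] (faults so far: 5)
  step 9: ref 2 -> HIT, frames=[2,5,3] (faults so far: 5)
  step 10: ref 4 -> FAULT, evict 3, frames=[2,5,4] (faults so far: 6)
  step 11: ref 3 -> FAULT, evict 2, frames=[3,5,4] (faults so far: 7)
  step 12: ref 4 -> HIT, frames=[3,5,4] (faults so far: 7)
  step 13: ref 5 -> HIT, frames=[3,5,4] (faults so far: 7)
  step 14: ref 5 -> HIT, frames=[3,5,4] (faults so far: 7)
  FIFO total faults: 7
--- LRU ---
  step 0: ref 4 -> FAULT, frames=[4,-,-] (faults so far: 1)
  step 1: ref 1 -> FAULT, frames=[4,1,-] (faults so far: 2)
  step 2: ref 4 -> HIT, frames=[4,1,-] (faults so far: 2)
  step 3: ref 3 -> FAULT, frames=[4,1,3] (faults so far: 3)
  step 4: ref 2 -> FAULT, evict 1, frames=[4,2,3] (faults so far: 4)
  step 5: ref 3 -> HIT, frames=[4,2,3] (faults so far: 4)
  step 6: ref 5 -> FAULT, evict 4, frames=[5,2,3] (faults so far: 5)
  step 7: ref 2 -> HIT, frames=[5,2,3] (faults so far: 5)
  step 8: ref 2 -> HIT, frames=[5,2,3] (faults so far: 5)
  step 9: ref 2 -> HIT, frames=[5,2,3] (faults so far: 5)
  step 10: ref 4 -> FAULT, evict 3, frames=[5,2,4] (faults so far: 6)
  step 11: ref 3 -> FAULT, evict 5, frames=[3,2,4] (faults so far: 7)
  step 12: ref 4 -> HIT, frames=[3,2,4] (faults so far: 7)
  step 13: ref 5 -> FAULT, evict 2, frames=[3,5,4] (faults so far: 8)
  step 14: ref 5 -> HIT, frames=[3,5,4] (faults so far: 8)
  LRU total faults: 8
--- Optimal ---
  step 0: ref 4 -> FAULT, frames=[4,-,-] (faults so far: 1)
  step 1: ref 1 -> FAULT, frames=[4,1,-] (faults so far: 2)
  step 2: ref 4 -> HIT, frames=[4,1,-] (faults so far: 2)
  step 3: ref 3 -> FAULT, frames=[4,1,3] (faults so far: 3)
  step 4: ref 2 -> FAULT, evict 1, frames=[4,2,3] (faults so far: 4)
  step 5: ref 3 -> HIT, frames=[4,2,3] (faults so far: 4)
  step 6: ref 5 -> FAULT, evict 3, frames=[4,2,5] (faults so far: 5)
  step 7: ref 2 -> HIT, frames=[4,2,5] (faults so far: 5)
  step 8: ref 2 -> HIT, frames=[4,2,5] (faults so far: 5)
  step 9: ref 2 -> HIT, frames=[4,2,5] (faults so far: 5)
  step 10: ref 4 -> HIT, frames=[4,2,5] (faults so far: 5)
  step 11: ref 3 -> FAULT, evict 2, frames=[4,3,5] (faults so far: 6)
  step 12: ref 4 -> HIT, frames=[4,3,5] (faults so far: 6)
  step 13: ref 5 -> HIT, frames=[4,3,5] (faults so far: 6)
  step 14: ref 5 -> HIT, frames=[4,3,5] (faults so far: 6)
  Optimal total faults: 6

Answer: 7 8 6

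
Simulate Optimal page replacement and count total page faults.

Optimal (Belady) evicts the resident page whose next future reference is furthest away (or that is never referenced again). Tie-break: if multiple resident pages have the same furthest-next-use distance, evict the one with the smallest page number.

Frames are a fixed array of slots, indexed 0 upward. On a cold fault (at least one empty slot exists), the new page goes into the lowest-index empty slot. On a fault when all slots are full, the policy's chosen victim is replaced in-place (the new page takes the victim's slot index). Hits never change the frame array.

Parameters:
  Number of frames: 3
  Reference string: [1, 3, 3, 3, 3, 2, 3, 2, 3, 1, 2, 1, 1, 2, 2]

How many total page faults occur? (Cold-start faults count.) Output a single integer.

Step 0: ref 1 → FAULT, frames=[1,-,-]
Step 1: ref 3 → FAULT, frames=[1,3,-]
Step 2: ref 3 → HIT, frames=[1,3,-]
Step 3: ref 3 → HIT, frames=[1,3,-]
Step 4: ref 3 → HIT, frames=[1,3,-]
Step 5: ref 2 → FAULT, frames=[1,3,2]
Step 6: ref 3 → HIT, frames=[1,3,2]
Step 7: ref 2 → HIT, frames=[1,3,2]
Step 8: ref 3 → HIT, frames=[1,3,2]
Step 9: ref 1 → HIT, frames=[1,3,2]
Step 10: ref 2 → HIT, frames=[1,3,2]
Step 11: ref 1 → HIT, frames=[1,3,2]
Step 12: ref 1 → HIT, frames=[1,3,2]
Step 13: ref 2 → HIT, frames=[1,3,2]
Step 14: ref 2 → HIT, frames=[1,3,2]
Total faults: 3

Answer: 3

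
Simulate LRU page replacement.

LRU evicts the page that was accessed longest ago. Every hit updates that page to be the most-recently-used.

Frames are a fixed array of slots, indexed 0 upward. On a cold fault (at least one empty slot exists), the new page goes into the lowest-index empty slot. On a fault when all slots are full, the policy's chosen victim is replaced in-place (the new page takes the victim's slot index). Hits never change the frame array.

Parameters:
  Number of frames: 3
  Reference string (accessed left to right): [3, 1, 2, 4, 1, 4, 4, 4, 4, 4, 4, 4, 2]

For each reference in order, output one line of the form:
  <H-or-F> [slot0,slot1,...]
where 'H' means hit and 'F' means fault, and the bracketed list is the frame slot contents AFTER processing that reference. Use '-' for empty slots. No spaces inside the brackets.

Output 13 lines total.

F [3,-,-]
F [3,1,-]
F [3,1,2]
F [4,1,2]
H [4,1,2]
H [4,1,2]
H [4,1,2]
H [4,1,2]
H [4,1,2]
H [4,1,2]
H [4,1,2]
H [4,1,2]
H [4,1,2]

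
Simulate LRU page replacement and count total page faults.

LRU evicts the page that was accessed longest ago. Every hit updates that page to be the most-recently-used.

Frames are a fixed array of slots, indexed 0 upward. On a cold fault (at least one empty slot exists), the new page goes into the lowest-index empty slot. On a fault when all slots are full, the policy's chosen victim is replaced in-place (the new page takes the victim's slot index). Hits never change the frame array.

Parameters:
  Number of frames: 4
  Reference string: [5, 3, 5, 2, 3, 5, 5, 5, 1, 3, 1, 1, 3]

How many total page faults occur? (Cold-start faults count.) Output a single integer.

Answer: 4

Derivation:
Step 0: ref 5 → FAULT, frames=[5,-,-,-]
Step 1: ref 3 → FAULT, frames=[5,3,-,-]
Step 2: ref 5 → HIT, frames=[5,3,-,-]
Step 3: ref 2 → FAULT, frames=[5,3,2,-]
Step 4: ref 3 → HIT, frames=[5,3,2,-]
Step 5: ref 5 → HIT, frames=[5,3,2,-]
Step 6: ref 5 → HIT, frames=[5,3,2,-]
Step 7: ref 5 → HIT, frames=[5,3,2,-]
Step 8: ref 1 → FAULT, frames=[5,3,2,1]
Step 9: ref 3 → HIT, frames=[5,3,2,1]
Step 10: ref 1 → HIT, frames=[5,3,2,1]
Step 11: ref 1 → HIT, frames=[5,3,2,1]
Step 12: ref 3 → HIT, frames=[5,3,2,1]
Total faults: 4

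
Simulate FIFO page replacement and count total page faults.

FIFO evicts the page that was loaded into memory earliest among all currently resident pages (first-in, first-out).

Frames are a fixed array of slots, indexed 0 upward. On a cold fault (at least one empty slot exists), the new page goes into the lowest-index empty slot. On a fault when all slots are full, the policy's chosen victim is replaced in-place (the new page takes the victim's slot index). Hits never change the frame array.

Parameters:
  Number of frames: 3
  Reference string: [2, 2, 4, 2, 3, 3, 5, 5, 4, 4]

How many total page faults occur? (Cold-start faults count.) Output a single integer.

Step 0: ref 2 → FAULT, frames=[2,-,-]
Step 1: ref 2 → HIT, frames=[2,-,-]
Step 2: ref 4 → FAULT, frames=[2,4,-]
Step 3: ref 2 → HIT, frames=[2,4,-]
Step 4: ref 3 → FAULT, frames=[2,4,3]
Step 5: ref 3 → HIT, frames=[2,4,3]
Step 6: ref 5 → FAULT (evict 2), frames=[5,4,3]
Step 7: ref 5 → HIT, frames=[5,4,3]
Step 8: ref 4 → HIT, frames=[5,4,3]
Step 9: ref 4 → HIT, frames=[5,4,3]
Total faults: 4

Answer: 4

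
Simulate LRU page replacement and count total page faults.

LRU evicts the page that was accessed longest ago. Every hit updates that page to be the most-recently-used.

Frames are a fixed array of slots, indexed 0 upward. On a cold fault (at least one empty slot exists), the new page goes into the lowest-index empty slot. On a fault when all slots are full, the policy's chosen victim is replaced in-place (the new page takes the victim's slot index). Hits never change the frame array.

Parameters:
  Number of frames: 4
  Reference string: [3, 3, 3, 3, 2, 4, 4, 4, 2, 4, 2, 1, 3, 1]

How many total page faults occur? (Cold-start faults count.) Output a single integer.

Answer: 4

Derivation:
Step 0: ref 3 → FAULT, frames=[3,-,-,-]
Step 1: ref 3 → HIT, frames=[3,-,-,-]
Step 2: ref 3 → HIT, frames=[3,-,-,-]
Step 3: ref 3 → HIT, frames=[3,-,-,-]
Step 4: ref 2 → FAULT, frames=[3,2,-,-]
Step 5: ref 4 → FAULT, frames=[3,2,4,-]
Step 6: ref 4 → HIT, frames=[3,2,4,-]
Step 7: ref 4 → HIT, frames=[3,2,4,-]
Step 8: ref 2 → HIT, frames=[3,2,4,-]
Step 9: ref 4 → HIT, frames=[3,2,4,-]
Step 10: ref 2 → HIT, frames=[3,2,4,-]
Step 11: ref 1 → FAULT, frames=[3,2,4,1]
Step 12: ref 3 → HIT, frames=[3,2,4,1]
Step 13: ref 1 → HIT, frames=[3,2,4,1]
Total faults: 4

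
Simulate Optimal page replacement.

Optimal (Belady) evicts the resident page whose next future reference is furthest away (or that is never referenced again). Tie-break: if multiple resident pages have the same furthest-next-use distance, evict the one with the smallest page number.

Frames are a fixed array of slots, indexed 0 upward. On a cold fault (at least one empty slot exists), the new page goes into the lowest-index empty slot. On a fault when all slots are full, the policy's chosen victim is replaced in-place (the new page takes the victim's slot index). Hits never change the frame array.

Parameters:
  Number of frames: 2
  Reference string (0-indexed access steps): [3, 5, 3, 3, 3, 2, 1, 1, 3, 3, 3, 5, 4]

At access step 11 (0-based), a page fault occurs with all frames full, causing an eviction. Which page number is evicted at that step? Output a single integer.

Step 0: ref 3 -> FAULT, frames=[3,-]
Step 1: ref 5 -> FAULT, frames=[3,5]
Step 2: ref 3 -> HIT, frames=[3,5]
Step 3: ref 3 -> HIT, frames=[3,5]
Step 4: ref 3 -> HIT, frames=[3,5]
Step 5: ref 2 -> FAULT, evict 5, frames=[3,2]
Step 6: ref 1 -> FAULT, evict 2, frames=[3,1]
Step 7: ref 1 -> HIT, frames=[3,1]
Step 8: ref 3 -> HIT, frames=[3,1]
Step 9: ref 3 -> HIT, frames=[3,1]
Step 10: ref 3 -> HIT, frames=[3,1]
Step 11: ref 5 -> FAULT, evict 1, frames=[3,5]
At step 11: evicted page 1

Answer: 1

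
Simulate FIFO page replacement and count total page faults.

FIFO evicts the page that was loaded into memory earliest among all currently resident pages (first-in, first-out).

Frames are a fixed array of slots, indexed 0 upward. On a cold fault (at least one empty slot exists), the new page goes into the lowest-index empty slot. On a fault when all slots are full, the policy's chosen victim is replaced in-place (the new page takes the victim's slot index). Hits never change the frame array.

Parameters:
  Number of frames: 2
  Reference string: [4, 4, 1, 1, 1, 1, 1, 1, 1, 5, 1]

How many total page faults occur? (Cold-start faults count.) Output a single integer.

Answer: 3

Derivation:
Step 0: ref 4 → FAULT, frames=[4,-]
Step 1: ref 4 → HIT, frames=[4,-]
Step 2: ref 1 → FAULT, frames=[4,1]
Step 3: ref 1 → HIT, frames=[4,1]
Step 4: ref 1 → HIT, frames=[4,1]
Step 5: ref 1 → HIT, frames=[4,1]
Step 6: ref 1 → HIT, frames=[4,1]
Step 7: ref 1 → HIT, frames=[4,1]
Step 8: ref 1 → HIT, frames=[4,1]
Step 9: ref 5 → FAULT (evict 4), frames=[5,1]
Step 10: ref 1 → HIT, frames=[5,1]
Total faults: 3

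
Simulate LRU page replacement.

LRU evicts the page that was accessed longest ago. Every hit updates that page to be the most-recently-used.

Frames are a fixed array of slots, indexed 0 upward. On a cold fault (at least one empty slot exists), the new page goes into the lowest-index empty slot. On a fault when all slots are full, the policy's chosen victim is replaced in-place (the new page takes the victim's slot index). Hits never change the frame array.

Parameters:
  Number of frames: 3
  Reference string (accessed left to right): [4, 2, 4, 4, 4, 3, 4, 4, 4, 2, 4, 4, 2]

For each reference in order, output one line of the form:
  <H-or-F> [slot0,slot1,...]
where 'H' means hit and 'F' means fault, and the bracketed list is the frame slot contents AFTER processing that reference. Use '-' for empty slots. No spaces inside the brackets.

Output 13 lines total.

F [4,-,-]
F [4,2,-]
H [4,2,-]
H [4,2,-]
H [4,2,-]
F [4,2,3]
H [4,2,3]
H [4,2,3]
H [4,2,3]
H [4,2,3]
H [4,2,3]
H [4,2,3]
H [4,2,3]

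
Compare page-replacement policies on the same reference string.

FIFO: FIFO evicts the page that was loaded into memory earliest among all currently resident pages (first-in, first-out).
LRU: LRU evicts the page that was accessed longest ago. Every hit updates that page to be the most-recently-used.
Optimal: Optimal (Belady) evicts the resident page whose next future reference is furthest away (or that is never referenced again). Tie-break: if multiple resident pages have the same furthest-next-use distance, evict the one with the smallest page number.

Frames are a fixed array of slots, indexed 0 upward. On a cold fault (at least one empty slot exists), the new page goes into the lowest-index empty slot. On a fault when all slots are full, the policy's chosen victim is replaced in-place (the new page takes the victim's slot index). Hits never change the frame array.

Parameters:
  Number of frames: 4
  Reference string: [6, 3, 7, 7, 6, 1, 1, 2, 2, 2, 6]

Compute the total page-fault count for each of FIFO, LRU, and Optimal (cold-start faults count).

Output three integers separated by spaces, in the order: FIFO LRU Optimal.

--- FIFO ---
  step 0: ref 6 -> FAULT, frames=[6,-,-,-] (faults so far: 1)
  step 1: ref 3 -> FAULT, frames=[6,3,-,-] (faults so far: 2)
  step 2: ref 7 -> FAULT, frames=[6,3,7,-] (faults so far: 3)
  step 3: ref 7 -> HIT, frames=[6,3,7,-] (faults so far: 3)
  step 4: ref 6 -> HIT, frames=[6,3,7,-] (faults so far: 3)
  step 5: ref 1 -> FAULT, frames=[6,3,7,1] (faults so far: 4)
  step 6: ref 1 -> HIT, frames=[6,3,7,1] (faults so far: 4)
  step 7: ref 2 -> FAULT, evict 6, frames=[2,3,7,1] (faults so far: 5)
  step 8: ref 2 -> HIT, frames=[2,3,7,1] (faults so far: 5)
  step 9: ref 2 -> HIT, frames=[2,3,7,1] (faults so far: 5)
  step 10: ref 6 -> FAULT, evict 3, frames=[2,6,7,1] (faults so far: 6)
  FIFO total faults: 6
--- LRU ---
  step 0: ref 6 -> FAULT, frames=[6,-,-,-] (faults so far: 1)
  step 1: ref 3 -> FAULT, frames=[6,3,-,-] (faults so far: 2)
  step 2: ref 7 -> FAULT, frames=[6,3,7,-] (faults so far: 3)
  step 3: ref 7 -> HIT, frames=[6,3,7,-] (faults so far: 3)
  step 4: ref 6 -> HIT, frames=[6,3,7,-] (faults so far: 3)
  step 5: ref 1 -> FAULT, frames=[6,3,7,1] (faults so far: 4)
  step 6: ref 1 -> HIT, frames=[6,3,7,1] (faults so far: 4)
  step 7: ref 2 -> FAULT, evict 3, frames=[6,2,7,1] (faults so far: 5)
  step 8: ref 2 -> HIT, frames=[6,2,7,1] (faults so far: 5)
  step 9: ref 2 -> HIT, frames=[6,2,7,1] (faults so far: 5)
  step 10: ref 6 -> HIT, frames=[6,2,7,1] (faults so far: 5)
  LRU total faults: 5
--- Optimal ---
  step 0: ref 6 -> FAULT, frames=[6,-,-,-] (faults so far: 1)
  step 1: ref 3 -> FAULT, frames=[6,3,-,-] (faults so far: 2)
  step 2: ref 7 -> FAULT, frames=[6,3,7,-] (faults so far: 3)
  step 3: ref 7 -> HIT, frames=[6,3,7,-] (faults so far: 3)
  step 4: ref 6 -> HIT, frames=[6,3,7,-] (faults so far: 3)
  step 5: ref 1 -> FAULT, frames=[6,3,7,1] (faults so far: 4)
  step 6: ref 1 -> HIT, frames=[6,3,7,1] (faults so far: 4)
  step 7: ref 2 -> FAULT, evict 1, frames=[6,3,7,2] (faults so far: 5)
  step 8: ref 2 -> HIT, frames=[6,3,7,2] (faults so far: 5)
  step 9: ref 2 -> HIT, frames=[6,3,7,2] (faults so far: 5)
  step 10: ref 6 -> HIT, frames=[6,3,7,2] (faults so far: 5)
  Optimal total faults: 5

Answer: 6 5 5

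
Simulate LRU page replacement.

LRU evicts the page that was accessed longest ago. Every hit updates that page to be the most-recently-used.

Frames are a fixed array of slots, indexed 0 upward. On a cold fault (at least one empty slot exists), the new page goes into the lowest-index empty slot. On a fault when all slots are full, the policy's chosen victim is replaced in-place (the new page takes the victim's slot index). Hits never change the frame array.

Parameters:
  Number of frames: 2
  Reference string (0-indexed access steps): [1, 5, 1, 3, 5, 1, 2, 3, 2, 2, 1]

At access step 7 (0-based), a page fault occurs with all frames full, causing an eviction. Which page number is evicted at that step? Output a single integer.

Step 0: ref 1 -> FAULT, frames=[1,-]
Step 1: ref 5 -> FAULT, frames=[1,5]
Step 2: ref 1 -> HIT, frames=[1,5]
Step 3: ref 3 -> FAULT, evict 5, frames=[1,3]
Step 4: ref 5 -> FAULT, evict 1, frames=[5,3]
Step 5: ref 1 -> FAULT, evict 3, frames=[5,1]
Step 6: ref 2 -> FAULT, evict 5, frames=[2,1]
Step 7: ref 3 -> FAULT, evict 1, frames=[2,3]
At step 7: evicted page 1

Answer: 1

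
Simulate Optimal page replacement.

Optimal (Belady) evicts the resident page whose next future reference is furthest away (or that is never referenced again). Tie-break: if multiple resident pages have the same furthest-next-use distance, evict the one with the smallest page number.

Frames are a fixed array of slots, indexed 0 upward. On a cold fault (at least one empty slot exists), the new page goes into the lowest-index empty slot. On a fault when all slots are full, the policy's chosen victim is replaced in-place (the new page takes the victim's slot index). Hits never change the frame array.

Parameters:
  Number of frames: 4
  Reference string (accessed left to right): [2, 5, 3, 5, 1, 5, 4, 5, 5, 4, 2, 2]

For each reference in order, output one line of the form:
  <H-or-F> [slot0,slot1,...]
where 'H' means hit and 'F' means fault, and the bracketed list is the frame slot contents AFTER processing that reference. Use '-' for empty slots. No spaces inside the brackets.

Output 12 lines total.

F [2,-,-,-]
F [2,5,-,-]
F [2,5,3,-]
H [2,5,3,-]
F [2,5,3,1]
H [2,5,3,1]
F [2,5,3,4]
H [2,5,3,4]
H [2,5,3,4]
H [2,5,3,4]
H [2,5,3,4]
H [2,5,3,4]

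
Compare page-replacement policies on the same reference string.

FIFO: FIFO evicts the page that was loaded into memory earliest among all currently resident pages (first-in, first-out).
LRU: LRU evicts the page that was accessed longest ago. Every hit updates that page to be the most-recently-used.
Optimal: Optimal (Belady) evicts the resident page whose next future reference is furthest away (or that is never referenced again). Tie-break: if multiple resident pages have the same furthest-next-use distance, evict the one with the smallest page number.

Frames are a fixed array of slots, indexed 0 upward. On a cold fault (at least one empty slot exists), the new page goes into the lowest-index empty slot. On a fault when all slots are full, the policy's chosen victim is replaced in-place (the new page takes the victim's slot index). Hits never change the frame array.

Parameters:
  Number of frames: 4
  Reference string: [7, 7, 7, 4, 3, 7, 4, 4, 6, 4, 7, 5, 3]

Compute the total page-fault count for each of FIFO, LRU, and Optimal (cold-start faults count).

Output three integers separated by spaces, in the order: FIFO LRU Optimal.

Answer: 5 6 5

Derivation:
--- FIFO ---
  step 0: ref 7 -> FAULT, frames=[7,-,-,-] (faults so far: 1)
  step 1: ref 7 -> HIT, frames=[7,-,-,-] (faults so far: 1)
  step 2: ref 7 -> HIT, frames=[7,-,-,-] (faults so far: 1)
  step 3: ref 4 -> FAULT, frames=[7,4,-,-] (faults so far: 2)
  step 4: ref 3 -> FAULT, frames=[7,4,3,-] (faults so far: 3)
  step 5: ref 7 -> HIT, frames=[7,4,3,-] (faults so far: 3)
  step 6: ref 4 -> HIT, frames=[7,4,3,-] (faults so far: 3)
  step 7: ref 4 -> HIT, frames=[7,4,3,-] (faults so far: 3)
  step 8: ref 6 -> FAULT, frames=[7,4,3,6] (faults so far: 4)
  step 9: ref 4 -> HIT, frames=[7,4,3,6] (faults so far: 4)
  step 10: ref 7 -> HIT, frames=[7,4,3,6] (faults so far: 4)
  step 11: ref 5 -> FAULT, evict 7, frames=[5,4,3,6] (faults so far: 5)
  step 12: ref 3 -> HIT, frames=[5,4,3,6] (faults so far: 5)
  FIFO total faults: 5
--- LRU ---
  step 0: ref 7 -> FAULT, frames=[7,-,-,-] (faults so far: 1)
  step 1: ref 7 -> HIT, frames=[7,-,-,-] (faults so far: 1)
  step 2: ref 7 -> HIT, frames=[7,-,-,-] (faults so far: 1)
  step 3: ref 4 -> FAULT, frames=[7,4,-,-] (faults so far: 2)
  step 4: ref 3 -> FAULT, frames=[7,4,3,-] (faults so far: 3)
  step 5: ref 7 -> HIT, frames=[7,4,3,-] (faults so far: 3)
  step 6: ref 4 -> HIT, frames=[7,4,3,-] (faults so far: 3)
  step 7: ref 4 -> HIT, frames=[7,4,3,-] (faults so far: 3)
  step 8: ref 6 -> FAULT, frames=[7,4,3,6] (faults so far: 4)
  step 9: ref 4 -> HIT, frames=[7,4,3,6] (faults so far: 4)
  step 10: ref 7 -> HIT, frames=[7,4,3,6] (faults so far: 4)
  step 11: ref 5 -> FAULT, evict 3, frames=[7,4,5,6] (faults so far: 5)
  step 12: ref 3 -> FAULT, evict 6, frames=[7,4,5,3] (faults so far: 6)
  LRU total faults: 6
--- Optimal ---
  step 0: ref 7 -> FAULT, frames=[7,-,-,-] (faults so far: 1)
  step 1: ref 7 -> HIT, frames=[7,-,-,-] (faults so far: 1)
  step 2: ref 7 -> HIT, frames=[7,-,-,-] (faults so far: 1)
  step 3: ref 4 -> FAULT, frames=[7,4,-,-] (faults so far: 2)
  step 4: ref 3 -> FAULT, frames=[7,4,3,-] (faults so far: 3)
  step 5: ref 7 -> HIT, frames=[7,4,3,-] (faults so far: 3)
  step 6: ref 4 -> HIT, frames=[7,4,3,-] (faults so far: 3)
  step 7: ref 4 -> HIT, frames=[7,4,3,-] (faults so far: 3)
  step 8: ref 6 -> FAULT, frames=[7,4,3,6] (faults so far: 4)
  step 9: ref 4 -> HIT, frames=[7,4,3,6] (faults so far: 4)
  step 10: ref 7 -> HIT, frames=[7,4,3,6] (faults so far: 4)
  step 11: ref 5 -> FAULT, evict 4, frames=[7,5,3,6] (faults so far: 5)
  step 12: ref 3 -> HIT, frames=[7,5,3,6] (faults so far: 5)
  Optimal total faults: 5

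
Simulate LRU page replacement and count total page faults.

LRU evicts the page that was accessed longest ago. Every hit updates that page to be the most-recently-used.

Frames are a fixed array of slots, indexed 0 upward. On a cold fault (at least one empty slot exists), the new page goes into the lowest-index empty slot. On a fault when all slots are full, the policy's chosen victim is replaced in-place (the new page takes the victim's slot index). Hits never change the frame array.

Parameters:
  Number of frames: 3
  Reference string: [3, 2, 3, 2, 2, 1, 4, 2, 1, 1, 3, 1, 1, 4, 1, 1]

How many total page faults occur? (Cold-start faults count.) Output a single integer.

Answer: 6

Derivation:
Step 0: ref 3 → FAULT, frames=[3,-,-]
Step 1: ref 2 → FAULT, frames=[3,2,-]
Step 2: ref 3 → HIT, frames=[3,2,-]
Step 3: ref 2 → HIT, frames=[3,2,-]
Step 4: ref 2 → HIT, frames=[3,2,-]
Step 5: ref 1 → FAULT, frames=[3,2,1]
Step 6: ref 4 → FAULT (evict 3), frames=[4,2,1]
Step 7: ref 2 → HIT, frames=[4,2,1]
Step 8: ref 1 → HIT, frames=[4,2,1]
Step 9: ref 1 → HIT, frames=[4,2,1]
Step 10: ref 3 → FAULT (evict 4), frames=[3,2,1]
Step 11: ref 1 → HIT, frames=[3,2,1]
Step 12: ref 1 → HIT, frames=[3,2,1]
Step 13: ref 4 → FAULT (evict 2), frames=[3,4,1]
Step 14: ref 1 → HIT, frames=[3,4,1]
Step 15: ref 1 → HIT, frames=[3,4,1]
Total faults: 6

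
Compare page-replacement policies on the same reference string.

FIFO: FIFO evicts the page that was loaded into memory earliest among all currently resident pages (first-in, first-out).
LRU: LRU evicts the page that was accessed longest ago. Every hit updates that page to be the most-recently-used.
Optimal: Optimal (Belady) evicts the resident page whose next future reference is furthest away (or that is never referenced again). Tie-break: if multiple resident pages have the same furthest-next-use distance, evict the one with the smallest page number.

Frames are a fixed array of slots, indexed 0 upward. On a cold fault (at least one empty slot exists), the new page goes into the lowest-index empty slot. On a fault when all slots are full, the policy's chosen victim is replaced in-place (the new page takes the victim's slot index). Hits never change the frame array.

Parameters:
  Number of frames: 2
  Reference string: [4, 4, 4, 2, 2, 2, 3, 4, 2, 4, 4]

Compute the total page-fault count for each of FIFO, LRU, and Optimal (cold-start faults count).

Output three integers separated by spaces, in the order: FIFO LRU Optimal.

--- FIFO ---
  step 0: ref 4 -> FAULT, frames=[4,-] (faults so far: 1)
  step 1: ref 4 -> HIT, frames=[4,-] (faults so far: 1)
  step 2: ref 4 -> HIT, frames=[4,-] (faults so far: 1)
  step 3: ref 2 -> FAULT, frames=[4,2] (faults so far: 2)
  step 4: ref 2 -> HIT, frames=[4,2] (faults so far: 2)
  step 5: ref 2 -> HIT, frames=[4,2] (faults so far: 2)
  step 6: ref 3 -> FAULT, evict 4, frames=[3,2] (faults so far: 3)
  step 7: ref 4 -> FAULT, evict 2, frames=[3,4] (faults so far: 4)
  step 8: ref 2 -> FAULT, evict 3, frames=[2,4] (faults so far: 5)
  step 9: ref 4 -> HIT, frames=[2,4] (faults so far: 5)
  step 10: ref 4 -> HIT, frames=[2,4] (faults so far: 5)
  FIFO total faults: 5
--- LRU ---
  step 0: ref 4 -> FAULT, frames=[4,-] (faults so far: 1)
  step 1: ref 4 -> HIT, frames=[4,-] (faults so far: 1)
  step 2: ref 4 -> HIT, frames=[4,-] (faults so far: 1)
  step 3: ref 2 -> FAULT, frames=[4,2] (faults so far: 2)
  step 4: ref 2 -> HIT, frames=[4,2] (faults so far: 2)
  step 5: ref 2 -> HIT, frames=[4,2] (faults so far: 2)
  step 6: ref 3 -> FAULT, evict 4, frames=[3,2] (faults so far: 3)
  step 7: ref 4 -> FAULT, evict 2, frames=[3,4] (faults so far: 4)
  step 8: ref 2 -> FAULT, evict 3, frames=[2,4] (faults so far: 5)
  step 9: ref 4 -> HIT, frames=[2,4] (faults so far: 5)
  step 10: ref 4 -> HIT, frames=[2,4] (faults so far: 5)
  LRU total faults: 5
--- Optimal ---
  step 0: ref 4 -> FAULT, frames=[4,-] (faults so far: 1)
  step 1: ref 4 -> HIT, frames=[4,-] (faults so far: 1)
  step 2: ref 4 -> HIT, frames=[4,-] (faults so far: 1)
  step 3: ref 2 -> FAULT, frames=[4,2] (faults so far: 2)
  step 4: ref 2 -> HIT, frames=[4,2] (faults so far: 2)
  step 5: ref 2 -> HIT, frames=[4,2] (faults so far: 2)
  step 6: ref 3 -> FAULT, evict 2, frames=[4,3] (faults so far: 3)
  step 7: ref 4 -> HIT, frames=[4,3] (faults so far: 3)
  step 8: ref 2 -> FAULT, evict 3, frames=[4,2] (faults so far: 4)
  step 9: ref 4 -> HIT, frames=[4,2] (faults so far: 4)
  step 10: ref 4 -> HIT, frames=[4,2] (faults so far: 4)
  Optimal total faults: 4

Answer: 5 5 4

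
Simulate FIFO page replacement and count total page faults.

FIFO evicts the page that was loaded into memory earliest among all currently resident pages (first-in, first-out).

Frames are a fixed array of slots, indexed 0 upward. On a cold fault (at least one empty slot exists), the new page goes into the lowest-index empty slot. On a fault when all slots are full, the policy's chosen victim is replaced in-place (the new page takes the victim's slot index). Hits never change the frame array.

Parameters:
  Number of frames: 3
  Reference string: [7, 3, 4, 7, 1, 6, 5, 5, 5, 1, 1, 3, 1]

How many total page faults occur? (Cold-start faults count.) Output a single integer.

Step 0: ref 7 → FAULT, frames=[7,-,-]
Step 1: ref 3 → FAULT, frames=[7,3,-]
Step 2: ref 4 → FAULT, frames=[7,3,4]
Step 3: ref 7 → HIT, frames=[7,3,4]
Step 4: ref 1 → FAULT (evict 7), frames=[1,3,4]
Step 5: ref 6 → FAULT (evict 3), frames=[1,6,4]
Step 6: ref 5 → FAULT (evict 4), frames=[1,6,5]
Step 7: ref 5 → HIT, frames=[1,6,5]
Step 8: ref 5 → HIT, frames=[1,6,5]
Step 9: ref 1 → HIT, frames=[1,6,5]
Step 10: ref 1 → HIT, frames=[1,6,5]
Step 11: ref 3 → FAULT (evict 1), frames=[3,6,5]
Step 12: ref 1 → FAULT (evict 6), frames=[3,1,5]
Total faults: 8

Answer: 8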